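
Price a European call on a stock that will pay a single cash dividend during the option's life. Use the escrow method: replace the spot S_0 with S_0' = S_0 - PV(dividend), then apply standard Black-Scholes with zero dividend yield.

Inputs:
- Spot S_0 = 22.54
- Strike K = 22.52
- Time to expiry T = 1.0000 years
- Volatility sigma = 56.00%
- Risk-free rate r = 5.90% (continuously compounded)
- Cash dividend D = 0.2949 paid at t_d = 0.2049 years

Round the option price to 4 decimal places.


Answer: Price = 5.3198

Derivation:
PV(D) = D * exp(-r * t_d) = 0.2949 * 0.98798368 = 0.29135639
S_0' = S_0 - PV(D) = 22.5400 - 0.29135639 = 22.24864361
d1 = (ln(S_0'/K) + (r + sigma^2/2)*T) / (sigma*sqrt(T)) = 0.36370936
d2 = d1 - sigma*sqrt(T) = -0.19629064
exp(-rT) = 0.94270677
N(d1) = 0.64196247; N(d2) = 0.42219134
C = S_0' * N(d1) - K * exp(-rT) * N(d2) = 22.24864361 * 0.64196247 - 22.5200 * 0.94270677 * 0.42219134 = 5.3198


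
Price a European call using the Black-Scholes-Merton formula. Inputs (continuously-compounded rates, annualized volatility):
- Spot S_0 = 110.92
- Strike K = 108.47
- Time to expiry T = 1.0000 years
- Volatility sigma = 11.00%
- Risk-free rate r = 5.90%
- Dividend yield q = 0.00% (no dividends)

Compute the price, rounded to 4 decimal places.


Answer: Price = 10.2282

Derivation:
d1 = (ln(S/K) + (r - q + 0.5*sigma^2) * T) / (sigma * sqrt(T)) = 0.79441440
d2 = d1 - sigma * sqrt(T) = 0.68441440
exp(-rT) = 0.94270677; exp(-qT) = 1.00000000
C = S_0 * exp(-qT) * N(d1) - K * exp(-rT) * N(d2)
N(d1) = 0.78652289; N(d2) = 0.75314324
C = 110.9200 * 1.00000000 * 0.78652289 - 108.4700 * 0.94270677 * 0.75314324 = 10.2282


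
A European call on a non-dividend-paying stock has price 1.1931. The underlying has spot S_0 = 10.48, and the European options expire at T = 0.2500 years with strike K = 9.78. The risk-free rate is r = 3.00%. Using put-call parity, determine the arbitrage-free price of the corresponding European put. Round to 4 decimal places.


Put-call parity: C - P = S_0 * exp(-qT) - K * exp(-rT).
S_0 * exp(-qT) = 10.4800 * 1.00000000 = 10.48000000
K * exp(-rT) = 9.7800 * 0.99252805 = 9.70692438
P = C - S*exp(-qT) + K*exp(-rT)
P = 1.1931 - 10.48000000 + 9.70692438 = 0.4200

Answer: Put price = 0.4200


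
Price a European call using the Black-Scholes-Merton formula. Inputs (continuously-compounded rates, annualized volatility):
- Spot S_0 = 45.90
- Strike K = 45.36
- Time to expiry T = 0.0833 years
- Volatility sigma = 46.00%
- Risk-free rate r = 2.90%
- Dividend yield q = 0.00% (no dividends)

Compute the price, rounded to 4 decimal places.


Answer: Price = 2.7507

Derivation:
d1 = (ln(S/K) + (r - q + 0.5*sigma^2) * T) / (sigma * sqrt(T)) = 0.17371650
d2 = d1 - sigma * sqrt(T) = 0.04095250
exp(-rT) = 0.99758722; exp(-qT) = 1.00000000
C = S_0 * exp(-qT) * N(d1) - K * exp(-rT) * N(d2)
N(d1) = 0.56895587; N(d2) = 0.51633312
C = 45.9000 * 1.00000000 * 0.56895587 - 45.3600 * 0.99758722 * 0.51633312 = 2.7507


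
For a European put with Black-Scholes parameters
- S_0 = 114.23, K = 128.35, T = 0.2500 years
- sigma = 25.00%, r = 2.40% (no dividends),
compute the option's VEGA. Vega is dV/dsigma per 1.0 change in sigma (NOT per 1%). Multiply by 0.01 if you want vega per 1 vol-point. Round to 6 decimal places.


d1 = -0.8218755806; d2 = -0.9468755806
phi(d1) = 0.2845978157; exp(-qT) = 1.0000000000; exp(-rT) = 0.9940179641
Vega = S * exp(-qT) * phi(d1) * sqrt(T) = 114.2300 * 1.0000000000 * 0.2845978157 * 0.5000000000 = 16.254804

Answer: Vega = 16.254804


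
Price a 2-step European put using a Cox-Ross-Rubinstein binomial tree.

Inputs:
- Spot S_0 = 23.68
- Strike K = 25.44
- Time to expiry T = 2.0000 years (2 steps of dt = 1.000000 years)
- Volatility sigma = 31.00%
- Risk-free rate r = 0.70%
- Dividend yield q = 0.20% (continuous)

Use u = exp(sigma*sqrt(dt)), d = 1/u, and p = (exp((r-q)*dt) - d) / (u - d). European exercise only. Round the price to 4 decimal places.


dt = T/N = 1.000000
u = exp(sigma*sqrt(dt)) = 1.363425; d = 1/u = 0.733447
p = (exp((r-q)*dt) - d) / (u - d) = 0.431071
Discount per step: exp(-r*dt) = 0.993024
Stock lattice S(k, i) with i counting down-moves:
  k=0: S(0,0) = 23.6800
  k=1: S(1,0) = 32.2859; S(1,1) = 17.3680
  k=2: S(2,0) = 44.0194; S(2,1) = 23.6800; S(2,2) = 12.7385
Terminal payoffs V(N, i) = max(K - S_T, 0):
  V(2,0) = 0.000000; V(2,1) = 1.760000; V(2,2) = 12.701476
Backward induction: V(k, i) = exp(-r*dt) * [p * V(k+1, i) + (1-p) * V(k+1, i+1)].
  V(1,0) = exp(-r*dt) * [p*0.000000 + (1-p)*1.760000] = 0.994330
  V(1,1) = exp(-r*dt) * [p*1.760000 + (1-p)*12.701476] = 7.929219
  V(0,0) = exp(-r*dt) * [p*0.994330 + (1-p)*7.929219] = 4.905329

Answer: Price = V(0,0) = 4.9053


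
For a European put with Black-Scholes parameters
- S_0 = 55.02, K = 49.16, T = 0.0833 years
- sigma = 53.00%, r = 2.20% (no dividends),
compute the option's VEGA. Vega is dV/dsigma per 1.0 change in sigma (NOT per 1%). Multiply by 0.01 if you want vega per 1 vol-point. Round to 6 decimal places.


Answer: Vega = 4.508925

Derivation:
d1 = 0.8246770574; d2 = 0.6717098386
phi(d1) = 0.2839421787; exp(-qT) = 1.0000000000; exp(-rT) = 0.9981690782
Vega = S * exp(-qT) * phi(d1) * sqrt(T) = 55.0200 * 1.0000000000 * 0.2839421787 * 0.2886173938 = 4.508925


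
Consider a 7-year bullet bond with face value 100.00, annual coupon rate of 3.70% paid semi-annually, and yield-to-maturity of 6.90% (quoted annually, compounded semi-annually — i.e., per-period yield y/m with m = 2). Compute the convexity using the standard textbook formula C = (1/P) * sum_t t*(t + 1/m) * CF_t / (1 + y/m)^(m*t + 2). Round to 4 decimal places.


Answer: Convexity = 41.0944

Derivation:
Coupon per period c = face * coupon_rate / m = 1.850000
Periods per year m = 2; per-period yield y/m = 0.034500
Number of cashflows N = 14
Cashflows (t years, CF_t, discount factor 1/(1+y/m)^(m*t), PV):
  t = 0.5000: CF_t = 1.850000, DF = 0.966651, PV = 1.788304
  t = 1.0000: CF_t = 1.850000, DF = 0.934413, PV = 1.728665
  t = 1.5000: CF_t = 1.850000, DF = 0.903251, PV = 1.671015
  t = 2.0000: CF_t = 1.850000, DF = 0.873128, PV = 1.615287
  t = 2.5000: CF_t = 1.850000, DF = 0.844010, PV = 1.561418
  t = 3.0000: CF_t = 1.850000, DF = 0.815863, PV = 1.509346
  t = 3.5000: CF_t = 1.850000, DF = 0.788654, PV = 1.459010
  t = 4.0000: CF_t = 1.850000, DF = 0.762353, PV = 1.410353
  t = 4.5000: CF_t = 1.850000, DF = 0.736929, PV = 1.363318
  t = 5.0000: CF_t = 1.850000, DF = 0.712353, PV = 1.317852
  t = 5.5000: CF_t = 1.850000, DF = 0.688596, PV = 1.273903
  t = 6.0000: CF_t = 1.850000, DF = 0.665632, PV = 1.231419
  t = 6.5000: CF_t = 1.850000, DF = 0.643433, PV = 1.190352
  t = 7.0000: CF_t = 101.850000, DF = 0.621975, PV = 63.348174
Price P = sum_t PV_t = 82.468415
Convexity numerator sum_t t*(t + 1/m) * CF_t / (1+y/m)^(m*t + 2):
  t = 0.5000: term = 0.835507
  t = 1.0000: term = 2.422931
  t = 1.5000: term = 4.684255
  t = 2.0000: term = 7.546729
  t = 2.5000: term = 10.942575
  t = 3.0000: term = 14.808705
  t = 3.5000: term = 19.086457
  t = 4.0000: term = 23.721344
  t = 4.5000: term = 28.662812
  t = 5.0000: term = 33.864018
  t = 5.5000: term = 39.281606
  t = 6.0000: term = 44.875511
  t = 6.5000: term = 50.608760
  t = 7.0000: term = 3107.652264
Convexity = (1/P) * sum = 3388.993473 / 82.468415 = 41.094442


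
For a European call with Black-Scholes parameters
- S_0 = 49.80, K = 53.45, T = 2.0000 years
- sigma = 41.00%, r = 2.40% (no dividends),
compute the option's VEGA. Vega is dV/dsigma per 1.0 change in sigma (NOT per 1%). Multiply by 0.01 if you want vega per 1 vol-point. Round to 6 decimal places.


d1 = 0.2507096186; d2 = -0.3291179420
phi(d1) = 0.3865994288; exp(-qT) = 1.0000000000; exp(-rT) = 0.9531337871
Vega = S * exp(-qT) * phi(d1) * sqrt(T) = 49.8000 * 1.0000000000 * 0.3865994288 * 1.4142135624 = 27.227361

Answer: Vega = 27.227361


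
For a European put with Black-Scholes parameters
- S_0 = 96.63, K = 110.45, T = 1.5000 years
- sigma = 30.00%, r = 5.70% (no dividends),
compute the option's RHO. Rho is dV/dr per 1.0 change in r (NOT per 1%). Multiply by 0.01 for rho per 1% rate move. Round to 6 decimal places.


d1 = 0.0525995865; d2 = -0.3148238749
phi(d1) = 0.3983907819; exp(-qT) = 1.0000000000; exp(-rT) = 0.9180531431
N(-d2) = 0.6235523084
Rho = -K*T*exp(-rT)*N(-d2) = -110.4500 * 1.5000 * 0.9180531431 * 0.6235523084 = -94.841342

Answer: Rho = -94.841342


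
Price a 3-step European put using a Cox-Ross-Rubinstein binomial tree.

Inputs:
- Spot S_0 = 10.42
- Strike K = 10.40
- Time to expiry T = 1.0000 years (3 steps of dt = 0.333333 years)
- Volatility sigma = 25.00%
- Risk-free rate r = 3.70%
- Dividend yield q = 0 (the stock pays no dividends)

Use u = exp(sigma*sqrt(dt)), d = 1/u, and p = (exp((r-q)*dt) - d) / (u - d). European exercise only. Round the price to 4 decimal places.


Answer: Price = V(0,0) = 0.9130

Derivation:
dt = T/N = 0.333333
u = exp(sigma*sqrt(dt)) = 1.155274; d = 1/u = 0.865596
p = (exp((r-q)*dt) - d) / (u - d) = 0.506818
Discount per step: exp(-r*dt) = 0.987742
Stock lattice S(k, i) with i counting down-moves:
  k=0: S(0,0) = 10.4200
  k=1: S(1,0) = 12.0380; S(1,1) = 9.0195
  k=2: S(2,0) = 13.9071; S(2,1) = 10.4200; S(2,2) = 7.8072
  k=3: S(3,0) = 16.0666; S(3,1) = 12.0380; S(3,2) = 9.0195; S(3,3) = 6.7579
Terminal payoffs V(N, i) = max(K - S_T, 0):
  V(3,0) = 0.000000; V(3,1) = 0.000000; V(3,2) = 1.380495; V(3,3) = 3.642086
Backward induction: V(k, i) = exp(-r*dt) * [p * V(k+1, i) + (1-p) * V(k+1, i+1)].
  V(2,0) = exp(-r*dt) * [p*0.000000 + (1-p)*0.000000] = 0.000000
  V(2,1) = exp(-r*dt) * [p*0.000000 + (1-p)*1.380495] = 0.672490
  V(2,2) = exp(-r*dt) * [p*1.380495 + (1-p)*3.642086] = 2.465278
  V(1,0) = exp(-r*dt) * [p*0.000000 + (1-p)*0.672490] = 0.327595
  V(1,1) = exp(-r*dt) * [p*0.672490 + (1-p)*2.465278] = 1.537581
  V(0,0) = exp(-r*dt) * [p*0.327595 + (1-p)*1.537581] = 0.913008


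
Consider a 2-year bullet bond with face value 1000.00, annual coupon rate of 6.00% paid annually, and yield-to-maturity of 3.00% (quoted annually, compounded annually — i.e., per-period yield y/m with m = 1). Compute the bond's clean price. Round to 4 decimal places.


Answer: Price = 1057.4041

Derivation:
Coupon per period c = face * coupon_rate / m = 60.000000
Periods per year m = 1; per-period yield y/m = 0.030000
Number of cashflows N = 2
Cashflows (t years, CF_t, discount factor 1/(1+y/m)^(m*t), PV):
  t = 1.0000: CF_t = 60.000000, DF = 0.970874, PV = 58.252427
  t = 2.0000: CF_t = 1060.000000, DF = 0.942596, PV = 999.151664
Price P = sum_t PV_t = 1057.404091


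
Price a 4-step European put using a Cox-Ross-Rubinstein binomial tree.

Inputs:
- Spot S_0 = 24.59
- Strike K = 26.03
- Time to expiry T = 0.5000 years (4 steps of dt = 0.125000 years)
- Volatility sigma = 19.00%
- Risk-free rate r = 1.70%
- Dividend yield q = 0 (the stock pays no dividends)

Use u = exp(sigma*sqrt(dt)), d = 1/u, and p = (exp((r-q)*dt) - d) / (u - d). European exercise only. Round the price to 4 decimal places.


Answer: Price = V(0,0) = 2.1148

Derivation:
dt = T/N = 0.125000
u = exp(sigma*sqrt(dt)) = 1.069483; d = 1/u = 0.935031
p = (exp((r-q)*dt) - d) / (u - d) = 0.499034
Discount per step: exp(-r*dt) = 0.997877
Stock lattice S(k, i) with i counting down-moves:
  k=0: S(0,0) = 24.5900
  k=1: S(1,0) = 26.2986; S(1,1) = 22.9924
  k=2: S(2,0) = 28.1259; S(2,1) = 24.5900; S(2,2) = 21.4986
  k=3: S(3,0) = 30.0801; S(3,1) = 26.2986; S(3,2) = 22.9924; S(3,3) = 20.1019
  k=4: S(4,0) = 32.1702; S(4,1) = 28.1259; S(4,2) = 24.5900; S(4,3) = 21.4986; S(4,4) = 18.7959
Terminal payoffs V(N, i) = max(K - S_T, 0):
  V(4,0) = 0.000000; V(4,1) = 0.000000; V(4,2) = 1.440000; V(4,3) = 4.531362; V(4,4) = 7.234090
Backward induction: V(k, i) = exp(-r*dt) * [p * V(k+1, i) + (1-p) * V(k+1, i+1)].
  V(3,0) = exp(-r*dt) * [p*0.000000 + (1-p)*0.000000] = 0.000000
  V(3,1) = exp(-r*dt) * [p*0.000000 + (1-p)*1.440000] = 0.719859
  V(3,2) = exp(-r*dt) * [p*1.440000 + (1-p)*4.531362] = 2.982322
  V(3,3) = exp(-r*dt) * [p*4.531362 + (1-p)*7.234090] = 5.872843
  V(2,0) = exp(-r*dt) * [p*0.000000 + (1-p)*0.719859] = 0.359859
  V(2,1) = exp(-r*dt) * [p*0.719859 + (1-p)*2.982322] = 1.849342
  V(2,2) = exp(-r*dt) * [p*2.982322 + (1-p)*5.872843] = 4.420970
  V(1,0) = exp(-r*dt) * [p*0.359859 + (1-p)*1.849342] = 1.103691
  V(1,1) = exp(-r*dt) * [p*1.849342 + (1-p)*4.420970] = 3.130979
  V(0,0) = exp(-r*dt) * [p*1.103691 + (1-p)*3.130979] = 2.114794


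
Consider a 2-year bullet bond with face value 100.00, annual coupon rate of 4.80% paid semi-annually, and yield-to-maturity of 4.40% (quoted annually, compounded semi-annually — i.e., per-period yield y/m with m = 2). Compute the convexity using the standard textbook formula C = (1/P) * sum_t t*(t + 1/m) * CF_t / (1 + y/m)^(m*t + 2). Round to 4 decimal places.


Answer: Convexity = 4.5675

Derivation:
Coupon per period c = face * coupon_rate / m = 2.400000
Periods per year m = 2; per-period yield y/m = 0.022000
Number of cashflows N = 4
Cashflows (t years, CF_t, discount factor 1/(1+y/m)^(m*t), PV):
  t = 0.5000: CF_t = 2.400000, DF = 0.978474, PV = 2.348337
  t = 1.0000: CF_t = 2.400000, DF = 0.957411, PV = 2.297785
  t = 1.5000: CF_t = 2.400000, DF = 0.936801, PV = 2.248322
  t = 2.0000: CF_t = 102.400000, DF = 0.916635, PV = 93.863420
Price P = sum_t PV_t = 100.757864
Convexity numerator sum_t t*(t + 1/m) * CF_t / (1+y/m)^(m*t + 2):
  t = 0.5000: term = 1.124161
  t = 1.0000: term = 3.299886
  t = 1.5000: term = 6.457702
  t = 2.0000: term = 449.329142
Convexity = (1/P) * sum = 460.210891 / 100.757864 = 4.567494


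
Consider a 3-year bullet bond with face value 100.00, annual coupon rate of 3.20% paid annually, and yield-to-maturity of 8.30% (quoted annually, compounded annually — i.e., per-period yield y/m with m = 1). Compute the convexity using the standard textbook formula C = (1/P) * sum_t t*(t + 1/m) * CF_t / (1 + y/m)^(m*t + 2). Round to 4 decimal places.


Answer: Convexity = 9.7808

Derivation:
Coupon per period c = face * coupon_rate / m = 3.200000
Periods per year m = 1; per-period yield y/m = 0.083000
Number of cashflows N = 3
Cashflows (t years, CF_t, discount factor 1/(1+y/m)^(m*t), PV):
  t = 1.0000: CF_t = 3.200000, DF = 0.923361, PV = 2.954755
  t = 2.0000: CF_t = 3.200000, DF = 0.852596, PV = 2.728306
  t = 3.0000: CF_t = 103.200000, DF = 0.787254, PV = 81.244567
Price P = sum_t PV_t = 86.927628
Convexity numerator sum_t t*(t + 1/m) * CF_t / (1+y/m)^(m*t + 2):
  t = 1.0000: term = 5.038423
  t = 2.0000: term = 13.956850
  t = 3.0000: term = 831.225122
Convexity = (1/P) * sum = 850.220394 / 86.927628 = 9.780784


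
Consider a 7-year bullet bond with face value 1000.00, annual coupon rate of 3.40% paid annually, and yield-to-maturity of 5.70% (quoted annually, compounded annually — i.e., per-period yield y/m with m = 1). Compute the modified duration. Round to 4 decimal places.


Answer: Modified duration = 5.9507

Derivation:
Coupon per period c = face * coupon_rate / m = 34.000000
Periods per year m = 1; per-period yield y/m = 0.057000
Number of cashflows N = 7
Cashflows (t years, CF_t, discount factor 1/(1+y/m)^(m*t), PV):
  t = 1.0000: CF_t = 34.000000, DF = 0.946074, PV = 32.166509
  t = 2.0000: CF_t = 34.000000, DF = 0.895056, PV = 30.431891
  t = 3.0000: CF_t = 34.000000, DF = 0.846789, PV = 28.790815
  t = 4.0000: CF_t = 34.000000, DF = 0.801125, PV = 27.238235
  t = 5.0000: CF_t = 34.000000, DF = 0.757923, PV = 25.769381
  t = 6.0000: CF_t = 34.000000, DF = 0.717051, PV = 24.379736
  t = 7.0000: CF_t = 1034.000000, DF = 0.678383, PV = 701.448236
Price P = sum_t PV_t = 870.224803
First compute Macaulay numerator sum_t t * PV_t:
  t * PV_t at t = 1.0000: 32.166509
  t * PV_t at t = 2.0000: 60.863782
  t * PV_t at t = 3.0000: 86.372444
  t * PV_t at t = 4.0000: 108.952941
  t * PV_t at t = 5.0000: 128.846903
  t * PV_t at t = 6.0000: 146.278414
  t * PV_t at t = 7.0000: 4910.137654
Macaulay duration D = 5473.618649 / 870.224803 = 6.289890
Modified duration = D / (1 + y/m) = 6.289890 / (1 + 0.057000) = 5.950700


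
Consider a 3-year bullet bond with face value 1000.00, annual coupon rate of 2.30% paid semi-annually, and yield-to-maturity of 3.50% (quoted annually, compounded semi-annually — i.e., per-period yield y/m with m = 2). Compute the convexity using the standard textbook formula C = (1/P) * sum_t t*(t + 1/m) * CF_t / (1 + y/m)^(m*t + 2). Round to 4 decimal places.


Coupon per period c = face * coupon_rate / m = 11.500000
Periods per year m = 2; per-period yield y/m = 0.017500
Number of cashflows N = 6
Cashflows (t years, CF_t, discount factor 1/(1+y/m)^(m*t), PV):
  t = 0.5000: CF_t = 11.500000, DF = 0.982801, PV = 11.302211
  t = 1.0000: CF_t = 11.500000, DF = 0.965898, PV = 11.107824
  t = 1.5000: CF_t = 11.500000, DF = 0.949285, PV = 10.916781
  t = 2.0000: CF_t = 11.500000, DF = 0.932959, PV = 10.729023
  t = 2.5000: CF_t = 11.500000, DF = 0.916913, PV = 10.544494
  t = 3.0000: CF_t = 1011.500000, DF = 0.901143, PV = 911.505681
Price P = sum_t PV_t = 966.106014
Convexity numerator sum_t t*(t + 1/m) * CF_t / (1+y/m)^(m*t + 2):
  t = 0.5000: term = 5.458390
  t = 1.0000: term = 16.093534
  t = 1.5000: term = 31.633482
  t = 2.0000: term = 51.815696
  t = 2.5000: term = 76.386776
  t = 3.0000: term = 9244.423715
Convexity = (1/P) * sum = 9425.811594 / 966.106014 = 9.756498

Answer: Convexity = 9.7565


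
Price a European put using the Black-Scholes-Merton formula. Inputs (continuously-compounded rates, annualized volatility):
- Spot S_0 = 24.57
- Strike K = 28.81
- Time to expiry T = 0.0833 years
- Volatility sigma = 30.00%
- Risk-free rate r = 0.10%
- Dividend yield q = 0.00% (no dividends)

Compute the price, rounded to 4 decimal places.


Answer: Price = 4.2675

Derivation:
d1 = (ln(S/K) + (r - q + 0.5*sigma^2) * T) / (sigma * sqrt(T)) = -1.79435435
d2 = d1 - sigma * sqrt(T) = -1.88093957
exp(-rT) = 0.99991670; exp(-qT) = 1.00000000
P = K * exp(-rT) * N(-d2) - S_0 * exp(-qT) * N(-d1)
N(-d1) = 0.96362169; N(-d2) = 0.97000993
P = 28.8100 * 0.99991670 * 0.97000993 - 24.5700 * 1.00000000 * 0.96362169 = 4.2675


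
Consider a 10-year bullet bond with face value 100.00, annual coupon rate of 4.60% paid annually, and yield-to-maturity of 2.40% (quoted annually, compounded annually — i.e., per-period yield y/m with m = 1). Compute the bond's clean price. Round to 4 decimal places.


Answer: Price = 119.3544

Derivation:
Coupon per period c = face * coupon_rate / m = 4.600000
Periods per year m = 1; per-period yield y/m = 0.024000
Number of cashflows N = 10
Cashflows (t years, CF_t, discount factor 1/(1+y/m)^(m*t), PV):
  t = 1.0000: CF_t = 4.600000, DF = 0.976562, PV = 4.492188
  t = 2.0000: CF_t = 4.600000, DF = 0.953674, PV = 4.386902
  t = 3.0000: CF_t = 4.600000, DF = 0.931323, PV = 4.284084
  t = 4.0000: CF_t = 4.600000, DF = 0.909495, PV = 4.183676
  t = 5.0000: CF_t = 4.600000, DF = 0.888178, PV = 4.085621
  t = 6.0000: CF_t = 4.600000, DF = 0.867362, PV = 3.989864
  t = 7.0000: CF_t = 4.600000, DF = 0.847033, PV = 3.896352
  t = 8.0000: CF_t = 4.600000, DF = 0.827181, PV = 3.805031
  t = 9.0000: CF_t = 4.600000, DF = 0.807794, PV = 3.715850
  t = 10.0000: CF_t = 104.600000, DF = 0.788861, PV = 82.514851
Price P = sum_t PV_t = 119.354417


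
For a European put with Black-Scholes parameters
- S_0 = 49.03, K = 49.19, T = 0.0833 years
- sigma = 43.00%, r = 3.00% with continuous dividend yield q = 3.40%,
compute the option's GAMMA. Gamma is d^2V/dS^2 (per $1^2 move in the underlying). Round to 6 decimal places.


Answer: Gamma = 0.065341

Derivation:
d1 = 0.0331161032; d2 = -0.0909893762
phi(d1) = 0.3987235851; exp(-qT) = 0.9971718069; exp(-rT) = 0.9975041199
Gamma = exp(-qT) * phi(d1) / (S * sigma * sqrt(T)) = 0.9971718069 * 0.3987235851 / (49.0300 * 0.4300 * 0.2886173938) = 0.065341


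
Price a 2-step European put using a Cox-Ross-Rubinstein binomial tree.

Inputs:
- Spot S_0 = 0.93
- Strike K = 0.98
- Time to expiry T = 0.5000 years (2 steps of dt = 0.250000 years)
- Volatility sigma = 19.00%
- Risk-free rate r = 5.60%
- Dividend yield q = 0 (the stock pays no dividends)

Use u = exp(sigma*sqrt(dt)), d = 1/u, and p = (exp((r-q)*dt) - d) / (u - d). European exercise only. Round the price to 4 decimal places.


dt = T/N = 0.250000
u = exp(sigma*sqrt(dt)) = 1.099659; d = 1/u = 0.909373
p = (exp((r-q)*dt) - d) / (u - d) = 0.550359
Discount per step: exp(-r*dt) = 0.986098
Stock lattice S(k, i) with i counting down-moves:
  k=0: S(0,0) = 0.9300
  k=1: S(1,0) = 1.0227; S(1,1) = 0.8457
  k=2: S(2,0) = 1.1246; S(2,1) = 0.9300; S(2,2) = 0.7691
Terminal payoffs V(N, i) = max(K - S_T, 0):
  V(2,0) = 0.000000; V(2,1) = 0.050000; V(2,2) = 0.210928
Backward induction: V(k, i) = exp(-r*dt) * [p * V(k+1, i) + (1-p) * V(k+1, i+1)].
  V(1,0) = exp(-r*dt) * [p*0.000000 + (1-p)*0.050000] = 0.022170
  V(1,1) = exp(-r*dt) * [p*0.050000 + (1-p)*0.210928] = 0.120659
  V(0,0) = exp(-r*dt) * [p*0.022170 + (1-p)*0.120659] = 0.065530

Answer: Price = V(0,0) = 0.0655


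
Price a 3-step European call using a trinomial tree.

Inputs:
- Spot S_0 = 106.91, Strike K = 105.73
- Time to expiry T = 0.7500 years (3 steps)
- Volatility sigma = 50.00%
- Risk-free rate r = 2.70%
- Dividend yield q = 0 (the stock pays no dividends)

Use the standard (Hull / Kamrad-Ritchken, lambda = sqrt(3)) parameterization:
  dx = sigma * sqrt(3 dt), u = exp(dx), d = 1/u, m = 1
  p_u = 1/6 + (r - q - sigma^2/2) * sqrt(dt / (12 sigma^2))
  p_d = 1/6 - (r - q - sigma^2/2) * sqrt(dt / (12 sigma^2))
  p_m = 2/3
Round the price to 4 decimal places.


dt = T/N = 0.250000; dx = sigma*sqrt(3*dt) = 0.433013
u = exp(dx) = 1.541896; d = 1/u = 0.648552
p_u = 0.138377, p_m = 0.666667, p_d = 0.194957
Discount per step: exp(-r*dt) = 0.993273
Stock lattice S(k, j) with j the centered position index:
  k=0: S(0,+0) = 106.9100
  k=1: S(1,-1) = 69.3367; S(1,+0) = 106.9100; S(1,+1) = 164.8441
  k=2: S(2,-2) = 44.9685; S(2,-1) = 69.3367; S(2,+0) = 106.9100; S(2,+1) = 164.8441; S(2,+2) = 254.1724
  k=3: S(3,-3) = 29.1644; S(3,-2) = 44.9685; S(3,-1) = 69.3367; S(3,+0) = 106.9100; S(3,+1) = 164.8441; S(3,+2) = 254.1724; S(3,+3) = 391.9074
Terminal payoffs V(N, j) = max(S_T - K, 0):
  V(3,-3) = 0.000000; V(3,-2) = 0.000000; V(3,-1) = 0.000000; V(3,+0) = 1.180000; V(3,+1) = 59.114081; V(3,+2) = 148.442396; V(3,+3) = 286.177352
Backward induction: V(k, j) = exp(-r*dt) * [p_u * V(k+1, j+1) + p_m * V(k+1, j) + p_d * V(k+1, j-1)]
  V(2,-2) = exp(-r*dt) * [p_u*0.000000 + p_m*0.000000 + p_d*0.000000] = 0.000000
  V(2,-1) = exp(-r*dt) * [p_u*1.180000 + p_m*0.000000 + p_d*0.000000] = 0.162186
  V(2,+0) = exp(-r*dt) * [p_u*59.114081 + p_m*1.180000 + p_d*0.000000] = 8.906345
  V(2,+1) = exp(-r*dt) * [p_u*148.442396 + p_m*59.114081 + p_d*1.180000] = 59.775526
  V(2,+2) = exp(-r*dt) * [p_u*286.177352 + p_m*148.442396 + p_d*59.114081] = 149.076840
  V(1,-1) = exp(-r*dt) * [p_u*8.906345 + p_m*0.162186 + p_d*0.000000] = 1.331535
  V(1,+0) = exp(-r*dt) * [p_u*59.775526 + p_m*8.906345 + p_d*0.162186] = 14.144910
  V(1,+1) = exp(-r*dt) * [p_u*149.076840 + p_m*59.775526 + p_d*8.906345] = 61.796896
  V(0,+0) = exp(-r*dt) * [p_u*61.796896 + p_m*14.144910 + p_d*1.331535] = 18.118059

Answer: Price = V(0,0) = 18.1181


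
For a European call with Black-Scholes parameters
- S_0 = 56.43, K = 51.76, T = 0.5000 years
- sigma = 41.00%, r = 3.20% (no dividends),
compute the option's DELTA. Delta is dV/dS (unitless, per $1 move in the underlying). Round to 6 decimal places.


d1 = 0.4981076844; d2 = 0.2081939042
phi(d1) = 0.3523979628; exp(-qT) = 1.0000000000; exp(-rT) = 0.9841273201
N(d1) = 0.6907959277
Delta = exp(-qT) * N(d1) = 1.0000000000 * 0.6907959277 = 0.690796

Answer: Delta = 0.690796


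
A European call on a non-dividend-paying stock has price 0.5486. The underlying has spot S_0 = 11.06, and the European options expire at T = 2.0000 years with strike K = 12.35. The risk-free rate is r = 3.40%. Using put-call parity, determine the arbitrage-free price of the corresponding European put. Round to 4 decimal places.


Answer: Put price = 1.0267

Derivation:
Put-call parity: C - P = S_0 * exp(-qT) - K * exp(-rT).
S_0 * exp(-qT) = 11.0600 * 1.00000000 = 11.06000000
K * exp(-rT) = 12.3500 * 0.93426047 = 11.53811685
P = C - S*exp(-qT) + K*exp(-rT)
P = 0.5486 - 11.06000000 + 11.53811685 = 1.0267


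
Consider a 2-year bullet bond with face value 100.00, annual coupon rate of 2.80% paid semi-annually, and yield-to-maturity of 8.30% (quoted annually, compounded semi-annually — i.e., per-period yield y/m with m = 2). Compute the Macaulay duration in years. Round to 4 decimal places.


Coupon per period c = face * coupon_rate / m = 1.400000
Periods per year m = 2; per-period yield y/m = 0.041500
Number of cashflows N = 4
Cashflows (t years, CF_t, discount factor 1/(1+y/m)^(m*t), PV):
  t = 0.5000: CF_t = 1.400000, DF = 0.960154, PV = 1.344215
  t = 1.0000: CF_t = 1.400000, DF = 0.921895, PV = 1.290653
  t = 1.5000: CF_t = 1.400000, DF = 0.885161, PV = 1.239225
  t = 2.0000: CF_t = 101.400000, DF = 0.849890, PV = 86.178882
Price P = sum_t PV_t = 90.052976
Macaulay numerator sum_t t * PV_t:
  t * PV_t at t = 0.5000: 0.672108
  t * PV_t at t = 1.0000: 1.290653
  t * PV_t at t = 1.5000: 1.858838
  t * PV_t at t = 2.0000: 172.357765
Macaulay duration D = (sum_t t * PV_t) / P = 176.179363 / 90.052976 = 1.956397

Answer: Macaulay duration = 1.9564 years


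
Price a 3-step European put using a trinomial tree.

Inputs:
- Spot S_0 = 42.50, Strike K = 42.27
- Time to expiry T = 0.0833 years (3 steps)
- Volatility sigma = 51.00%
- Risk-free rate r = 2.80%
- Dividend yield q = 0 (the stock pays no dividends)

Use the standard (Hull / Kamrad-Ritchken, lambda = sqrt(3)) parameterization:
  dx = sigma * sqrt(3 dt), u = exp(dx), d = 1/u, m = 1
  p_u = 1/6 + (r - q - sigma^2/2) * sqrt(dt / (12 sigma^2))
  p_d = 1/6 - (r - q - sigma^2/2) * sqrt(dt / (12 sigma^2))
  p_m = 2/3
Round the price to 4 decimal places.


Answer: Price = V(0,0) = 2.1314

Derivation:
dt = T/N = 0.027767; dx = sigma*sqrt(3*dt) = 0.147195
u = exp(dx) = 1.158580; d = 1/u = 0.863126
p_u = 0.157041, p_m = 0.666667, p_d = 0.176292
Discount per step: exp(-r*dt) = 0.999223
Stock lattice S(k, j) with j the centered position index:
  k=0: S(0,+0) = 42.5000
  k=1: S(1,-1) = 36.6828; S(1,+0) = 42.5000; S(1,+1) = 49.2396
  k=2: S(2,-2) = 31.6619; S(2,-1) = 36.6828; S(2,+0) = 42.5000; S(2,+1) = 49.2396; S(2,+2) = 57.0480
  k=3: S(3,-3) = 27.3282; S(3,-2) = 31.6619; S(3,-1) = 36.6828; S(3,+0) = 42.5000; S(3,+1) = 49.2396; S(3,+2) = 57.0480; S(3,+3) = 66.0947
Terminal payoffs V(N, j) = max(K - S_T, 0):
  V(3,-3) = 14.941791; V(3,-2) = 10.608091; V(3,-1) = 5.587155; V(3,+0) = 0.000000; V(3,+1) = 0.000000; V(3,+2) = 0.000000; V(3,+3) = 0.000000
Backward induction: V(k, j) = exp(-r*dt) * [p_u * V(k+1, j+1) + p_m * V(k+1, j) + p_d * V(k+1, j-1)]
  V(2,-2) = exp(-r*dt) * [p_u*5.587155 + p_m*10.608091 + p_d*14.941791] = 10.575368
  V(2,-1) = exp(-r*dt) * [p_u*0.000000 + p_m*5.587155 + p_d*10.608091] = 5.590543
  V(2,+0) = exp(-r*dt) * [p_u*0.000000 + p_m*0.000000 + p_d*5.587155] = 0.984205
  V(2,+1) = exp(-r*dt) * [p_u*0.000000 + p_m*0.000000 + p_d*0.000000] = 0.000000
  V(2,+2) = exp(-r*dt) * [p_u*0.000000 + p_m*0.000000 + p_d*0.000000] = 0.000000
  V(1,-1) = exp(-r*dt) * [p_u*0.984205 + p_m*5.590543 + p_d*10.575368] = 5.741477
  V(1,+0) = exp(-r*dt) * [p_u*0.000000 + p_m*0.984205 + p_d*5.590543] = 1.640429
  V(1,+1) = exp(-r*dt) * [p_u*0.000000 + p_m*0.000000 + p_d*0.984205] = 0.173373
  V(0,+0) = exp(-r*dt) * [p_u*0.173373 + p_m*1.640429 + p_d*5.741477] = 2.131364


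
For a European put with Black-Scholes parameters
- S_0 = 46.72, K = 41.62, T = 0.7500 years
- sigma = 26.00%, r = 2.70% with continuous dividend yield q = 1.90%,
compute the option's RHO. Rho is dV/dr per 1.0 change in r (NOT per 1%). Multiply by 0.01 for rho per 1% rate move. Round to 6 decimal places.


d1 = 0.6525901901; d2 = 0.4274235851
phi(d1) = 0.3224279717; exp(-qT) = 0.9858510507; exp(-rT) = 0.9799536543
N(-d2) = 0.3345354160
Rho = -K*T*exp(-rT)*N(-d2) = -41.6200 * 0.7500 * 0.9799536543 * 0.3345354160 = -10.233189

Answer: Rho = -10.233189


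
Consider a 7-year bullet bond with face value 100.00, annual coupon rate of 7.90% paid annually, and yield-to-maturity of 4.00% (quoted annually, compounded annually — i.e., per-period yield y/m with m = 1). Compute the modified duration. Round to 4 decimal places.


Coupon per period c = face * coupon_rate / m = 7.900000
Periods per year m = 1; per-period yield y/m = 0.040000
Number of cashflows N = 7
Cashflows (t years, CF_t, discount factor 1/(1+y/m)^(m*t), PV):
  t = 1.0000: CF_t = 7.900000, DF = 0.961538, PV = 7.596154
  t = 2.0000: CF_t = 7.900000, DF = 0.924556, PV = 7.303994
  t = 3.0000: CF_t = 7.900000, DF = 0.888996, PV = 7.023071
  t = 4.0000: CF_t = 7.900000, DF = 0.854804, PV = 6.752953
  t = 5.0000: CF_t = 7.900000, DF = 0.821927, PV = 6.493224
  t = 6.0000: CF_t = 7.900000, DF = 0.790315, PV = 6.243485
  t = 7.0000: CF_t = 107.900000, DF = 0.759918, PV = 81.995132
Price P = sum_t PV_t = 123.408013
First compute Macaulay numerator sum_t t * PV_t:
  t * PV_t at t = 1.0000: 7.596154
  t * PV_t at t = 2.0000: 14.607988
  t * PV_t at t = 3.0000: 21.069214
  t * PV_t at t = 4.0000: 27.011812
  t * PV_t at t = 5.0000: 32.466121
  t * PV_t at t = 6.0000: 37.460909
  t * PV_t at t = 7.0000: 573.965924
Macaulay duration D = 714.178122 / 123.408013 = 5.787129
Modified duration = D / (1 + y/m) = 5.787129 / (1 + 0.040000) = 5.564547

Answer: Modified duration = 5.5645


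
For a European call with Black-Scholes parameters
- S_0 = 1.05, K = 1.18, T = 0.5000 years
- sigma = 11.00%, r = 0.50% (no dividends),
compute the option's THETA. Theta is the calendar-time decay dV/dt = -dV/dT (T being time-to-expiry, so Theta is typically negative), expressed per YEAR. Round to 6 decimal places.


d1 = -1.4296320168; d2 = -1.5074137628
phi(d1) = 0.1435800751; exp(-qT) = 1.0000000000; exp(-rT) = 0.9975031224
Theta = -S*exp(-qT)*phi(d1)*sigma/(2*sqrt(T)) - r*K*exp(-rT)*N(d2) + q*S*exp(-qT)*N(d1)
N(d1) = 0.0764113307; N(d2) = 0.0658523166; sqrt(T) = 0.7071067812
Term 1 = -1.0500 * 1.0000000000 * 0.1435800751 * 0.1100 / (2 * 0.7071067812) = -0.0117263044
Term 2 = -0.0050 * 1.1800 * 0.9975031224 * 0.0658523166 = -0.0003875586
Term 3 = 0 (no dividend yield, q = 0)
Theta = -0.0117263044 + (-0.0003875586) + (0.0000000000) = -0.012114

Answer: Theta = -0.012114


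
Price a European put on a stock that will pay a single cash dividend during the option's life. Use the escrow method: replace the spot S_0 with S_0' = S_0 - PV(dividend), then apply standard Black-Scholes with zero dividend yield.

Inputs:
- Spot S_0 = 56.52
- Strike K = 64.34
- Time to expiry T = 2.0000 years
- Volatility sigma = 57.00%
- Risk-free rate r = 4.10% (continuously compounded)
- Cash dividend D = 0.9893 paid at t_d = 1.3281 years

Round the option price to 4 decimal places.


Answer: Price = 19.8802

Derivation:
PV(D) = D * exp(-r * t_d) = 0.9893 * 0.94700387 = 0.93687093
S_0' = S_0 - PV(D) = 56.5200 - 0.93687093 = 55.58312907
d1 = (ln(S_0'/K) + (r + sigma^2/2)*T) / (sigma*sqrt(T)) = 0.32328202
d2 = d1 - sigma*sqrt(T) = -0.48281971
exp(-rT) = 0.92127196
N(-d1) = 0.37324083; N(-d2) = 0.68538812
P = K * exp(-rT) * N(-d2) - S_0' * N(-d1) = 64.3400 * 0.92127196 * 0.68538812 - 55.58312907 * 0.37324083 = 19.8802


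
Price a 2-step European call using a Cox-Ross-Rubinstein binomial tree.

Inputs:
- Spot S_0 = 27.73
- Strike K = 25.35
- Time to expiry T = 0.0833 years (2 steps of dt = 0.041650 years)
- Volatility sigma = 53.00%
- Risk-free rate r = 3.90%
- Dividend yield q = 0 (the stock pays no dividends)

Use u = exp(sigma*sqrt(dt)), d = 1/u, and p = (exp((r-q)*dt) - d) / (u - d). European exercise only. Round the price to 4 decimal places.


Answer: Price = V(0,0) = 3.2731

Derivation:
dt = T/N = 0.041650
u = exp(sigma*sqrt(dt)) = 1.114231; d = 1/u = 0.897480
p = (exp((r-q)*dt) - d) / (u - d) = 0.480485
Discount per step: exp(-r*dt) = 0.998377
Stock lattice S(k, i) with i counting down-moves:
  k=0: S(0,0) = 27.7300
  k=1: S(1,0) = 30.8976; S(1,1) = 24.8871
  k=2: S(2,0) = 34.4271; S(2,1) = 27.7300; S(2,2) = 22.3357
Terminal payoffs V(N, i) = max(S_T - K, 0):
  V(2,0) = 9.077070; V(2,1) = 2.380000; V(2,2) = 0.000000
Backward induction: V(k, i) = exp(-r*dt) * [p * V(k+1, i) + (1-p) * V(k+1, i+1)].
  V(1,0) = exp(-r*dt) * [p*9.077070 + (1-p)*2.380000] = 5.588759
  V(1,1) = exp(-r*dt) * [p*2.380000 + (1-p)*0.000000] = 1.141699
  V(0,0) = exp(-r*dt) * [p*5.588759 + (1-p)*1.141699] = 3.273126


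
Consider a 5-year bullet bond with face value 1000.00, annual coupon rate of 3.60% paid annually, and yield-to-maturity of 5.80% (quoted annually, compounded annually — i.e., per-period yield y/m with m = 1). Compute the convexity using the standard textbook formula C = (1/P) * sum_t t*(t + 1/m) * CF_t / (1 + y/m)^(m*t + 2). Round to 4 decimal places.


Answer: Convexity = 24.2798

Derivation:
Coupon per period c = face * coupon_rate / m = 36.000000
Periods per year m = 1; per-period yield y/m = 0.058000
Number of cashflows N = 5
Cashflows (t years, CF_t, discount factor 1/(1+y/m)^(m*t), PV):
  t = 1.0000: CF_t = 36.000000, DF = 0.945180, PV = 34.026465
  t = 2.0000: CF_t = 36.000000, DF = 0.893364, PV = 32.161120
  t = 3.0000: CF_t = 36.000000, DF = 0.844390, PV = 30.398034
  t = 4.0000: CF_t = 36.000000, DF = 0.798100, PV = 28.731601
  t = 5.0000: CF_t = 1036.000000, DF = 0.754348, PV = 781.504381
Price P = sum_t PV_t = 906.821601
Convexity numerator sum_t t*(t + 1/m) * CF_t / (1+y/m)^(m*t + 2):
  t = 1.0000: term = 60.796068
  t = 2.0000: term = 172.389607
  t = 3.0000: term = 325.878275
  t = 4.0000: term = 513.355820
  t = 5.0000: term = 20945.046855
Convexity = (1/P) * sum = 22017.466625 / 906.821601 = 24.279822


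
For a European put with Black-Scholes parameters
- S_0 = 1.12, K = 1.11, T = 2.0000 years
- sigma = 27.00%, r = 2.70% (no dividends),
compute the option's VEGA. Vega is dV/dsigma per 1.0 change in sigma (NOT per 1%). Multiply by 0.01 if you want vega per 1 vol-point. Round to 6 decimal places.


d1 = 0.3558283626; d2 = -0.0260092993
phi(d1) = 0.3744693039; exp(-qT) = 1.0000000000; exp(-rT) = 0.9474321065
Vega = S * exp(-qT) * phi(d1) * sqrt(T) = 1.1200 * 1.0000000000 * 0.3744693039 * 1.4142135624 = 0.593129

Answer: Vega = 0.593129


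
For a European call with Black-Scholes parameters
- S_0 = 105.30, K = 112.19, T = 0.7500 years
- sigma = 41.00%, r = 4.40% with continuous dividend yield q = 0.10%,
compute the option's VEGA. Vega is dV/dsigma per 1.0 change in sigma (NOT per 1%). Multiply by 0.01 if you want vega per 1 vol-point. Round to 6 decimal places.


Answer: Vega = 36.206778

Derivation:
d1 = 0.0898612083; d2 = -0.2652092072
phi(d1) = 0.3973347909; exp(-qT) = 0.9992502812; exp(-rT) = 0.9675385596
Vega = S * exp(-qT) * phi(d1) * sqrt(T) = 105.3000 * 0.9992502812 * 0.3973347909 * 0.8660254038 = 36.206778


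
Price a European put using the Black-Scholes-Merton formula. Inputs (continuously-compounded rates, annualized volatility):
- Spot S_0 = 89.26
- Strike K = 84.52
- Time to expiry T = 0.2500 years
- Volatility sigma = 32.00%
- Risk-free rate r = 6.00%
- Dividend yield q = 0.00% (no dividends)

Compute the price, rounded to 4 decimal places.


d1 = (ln(S/K) + (r - q + 0.5*sigma^2) * T) / (sigma * sqrt(T)) = 0.51478292
d2 = d1 - sigma * sqrt(T) = 0.35478292
exp(-rT) = 0.98511194; exp(-qT) = 1.00000000
P = K * exp(-rT) * N(-d2) - S_0 * exp(-qT) * N(-d1)
N(-d1) = 0.30335236; N(-d2) = 0.36137611
P = 84.5200 * 0.98511194 * 0.36137611 - 89.2600 * 1.00000000 * 0.30335236 = 3.0115

Answer: Price = 3.0115


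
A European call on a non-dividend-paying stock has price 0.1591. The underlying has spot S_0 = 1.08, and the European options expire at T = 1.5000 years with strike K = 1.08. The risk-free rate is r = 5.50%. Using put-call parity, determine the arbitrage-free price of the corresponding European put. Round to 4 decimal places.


Answer: Put price = 0.0736

Derivation:
Put-call parity: C - P = S_0 * exp(-qT) - K * exp(-rT).
S_0 * exp(-qT) = 1.0800 * 1.00000000 = 1.08000000
K * exp(-rT) = 1.0800 * 0.92081144 = 0.99447635
P = C - S*exp(-qT) + K*exp(-rT)
P = 0.1591 - 1.08000000 + 0.99447635 = 0.0736


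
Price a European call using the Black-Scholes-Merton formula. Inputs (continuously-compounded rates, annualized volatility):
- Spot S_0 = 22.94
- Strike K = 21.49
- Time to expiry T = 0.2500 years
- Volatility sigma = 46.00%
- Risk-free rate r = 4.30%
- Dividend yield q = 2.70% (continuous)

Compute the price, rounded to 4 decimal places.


d1 = (ln(S/K) + (r - q + 0.5*sigma^2) * T) / (sigma * sqrt(T)) = 0.41628000
d2 = d1 - sigma * sqrt(T) = 0.18628000
exp(-rT) = 0.98930757; exp(-qT) = 0.99327273
C = S_0 * exp(-qT) * N(d1) - K * exp(-rT) * N(d2)
N(d1) = 0.66139744; N(d2) = 0.57388741
C = 22.9400 * 0.99327273 * 0.66139744 - 21.4900 * 0.98930757 * 0.57388741 = 2.8694

Answer: Price = 2.8694


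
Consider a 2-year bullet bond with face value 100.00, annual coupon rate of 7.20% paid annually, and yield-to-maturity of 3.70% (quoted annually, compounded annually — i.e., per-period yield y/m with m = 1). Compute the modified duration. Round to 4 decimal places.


Coupon per period c = face * coupon_rate / m = 7.200000
Periods per year m = 1; per-period yield y/m = 0.037000
Number of cashflows N = 2
Cashflows (t years, CF_t, discount factor 1/(1+y/m)^(m*t), PV):
  t = 1.0000: CF_t = 7.200000, DF = 0.964320, PV = 6.943105
  t = 2.0000: CF_t = 107.200000, DF = 0.929913, PV = 99.686712
Price P = sum_t PV_t = 106.629817
First compute Macaulay numerator sum_t t * PV_t:
  t * PV_t at t = 1.0000: 6.943105
  t * PV_t at t = 2.0000: 199.373424
Macaulay duration D = 206.316529 / 106.629817 = 1.934886
Modified duration = D / (1 + y/m) = 1.934886 / (1 + 0.037000) = 1.865849

Answer: Modified duration = 1.8658


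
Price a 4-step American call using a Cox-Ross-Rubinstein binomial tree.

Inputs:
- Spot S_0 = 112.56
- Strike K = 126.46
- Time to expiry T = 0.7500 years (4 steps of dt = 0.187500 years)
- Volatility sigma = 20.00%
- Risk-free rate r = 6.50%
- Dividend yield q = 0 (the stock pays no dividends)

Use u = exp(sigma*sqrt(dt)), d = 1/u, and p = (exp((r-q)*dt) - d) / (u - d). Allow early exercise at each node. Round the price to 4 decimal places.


dt = T/N = 0.187500
u = exp(sigma*sqrt(dt)) = 1.090463; d = 1/u = 0.917042
p = (exp((r-q)*dt) - d) / (u - d) = 0.549070
Discount per step: exp(-r*dt) = 0.987886
Stock lattice S(k, i) with i counting down-moves:
  k=0: S(0,0) = 112.5600
  k=1: S(1,0) = 122.7425; S(1,1) = 103.2222
  k=2: S(2,0) = 133.8462; S(2,1) = 112.5600; S(2,2) = 94.6590
  k=3: S(3,0) = 145.9544; S(3,1) = 122.7425; S(3,2) = 103.2222; S(3,3) = 86.8063
  k=4: S(4,0) = 159.1579; S(4,1) = 133.8462; S(4,2) = 112.5600; S(4,3) = 94.6590; S(4,4) = 79.6049
Terminal payoffs V(N, i) = max(S_T - K, 0):
  V(4,0) = 32.697865; V(4,1) = 7.386215; V(4,2) = 0.000000; V(4,3) = 0.000000; V(4,4) = 0.000000
Backward induction: V(k, i) = exp(-r*dt) * [p * V(k+1, i) + (1-p) * V(k+1, i+1)]; then take max(V_cont, immediate exercise) for American.
  V(3,0) = exp(-r*dt) * [p*32.697865 + (1-p)*7.386215] = 21.026247; exercise = 19.494369; V(3,0) = max -> 21.026247
  V(3,1) = exp(-r*dt) * [p*7.386215 + (1-p)*0.000000] = 4.006419; exercise = 0.000000; V(3,1) = max -> 4.006419
  V(3,2) = exp(-r*dt) * [p*0.000000 + (1-p)*0.000000] = 0.000000; exercise = 0.000000; V(3,2) = max -> 0.000000
  V(3,3) = exp(-r*dt) * [p*0.000000 + (1-p)*0.000000] = 0.000000; exercise = 0.000000; V(3,3) = max -> 0.000000
  V(2,0) = exp(-r*dt) * [p*21.026247 + (1-p)*4.006419] = 13.189755; exercise = 7.386215; V(2,0) = max -> 13.189755
  V(2,1) = exp(-r*dt) * [p*4.006419 + (1-p)*0.000000] = 2.173155; exercise = 0.000000; V(2,1) = max -> 2.173155
  V(2,2) = exp(-r*dt) * [p*0.000000 + (1-p)*0.000000] = 0.000000; exercise = 0.000000; V(2,2) = max -> 0.000000
  V(1,0) = exp(-r*dt) * [p*13.189755 + (1-p)*2.173155] = 8.122437; exercise = 0.000000; V(1,0) = max -> 8.122437
  V(1,1) = exp(-r*dt) * [p*2.173155 + (1-p)*0.000000] = 1.178759; exercise = 0.000000; V(1,1) = max -> 1.178759
  V(0,0) = exp(-r*dt) * [p*8.122437 + (1-p)*1.178759] = 4.930859; exercise = 0.000000; V(0,0) = max -> 4.930859

Answer: Price = V(0,0) = 4.9309


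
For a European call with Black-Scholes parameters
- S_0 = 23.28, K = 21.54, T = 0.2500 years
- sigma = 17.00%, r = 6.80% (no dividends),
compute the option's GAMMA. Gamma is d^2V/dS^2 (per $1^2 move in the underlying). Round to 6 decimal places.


Answer: Gamma = 0.103304

Derivation:
d1 = 1.1564170722; d2 = 1.0714170722
phi(d1) = 0.2044179195; exp(-qT) = 1.0000000000; exp(-rT) = 0.9831436846
Gamma = exp(-qT) * phi(d1) / (S * sigma * sqrt(T)) = 1.0000000000 * 0.2044179195 / (23.2800 * 0.1700 * 0.5000000000) = 0.103304
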